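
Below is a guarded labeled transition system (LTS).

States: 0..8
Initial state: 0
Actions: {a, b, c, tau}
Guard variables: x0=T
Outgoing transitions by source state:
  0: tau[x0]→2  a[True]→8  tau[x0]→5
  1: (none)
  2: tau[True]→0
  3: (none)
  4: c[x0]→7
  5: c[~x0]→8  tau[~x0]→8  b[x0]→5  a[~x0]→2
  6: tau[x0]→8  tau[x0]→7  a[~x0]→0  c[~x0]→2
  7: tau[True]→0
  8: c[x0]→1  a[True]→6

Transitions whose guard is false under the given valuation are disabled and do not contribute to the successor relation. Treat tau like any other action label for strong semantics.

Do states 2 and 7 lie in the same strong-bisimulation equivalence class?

Answer: BISIMILAR

Analysis:
Compute ~ classes (split until stable):
  round 0: {{0,1,2,3,4,5,6,7,8}}
  round 1: {{0},{1,3},{2,6,7},{4},{5},{8}}
  round 2: {{0},{1,3},{2,7},{4},{5},{6},{8}}
7 equivalence class(es) (converged in 3)
[2]={2,7}  [7]={2,7}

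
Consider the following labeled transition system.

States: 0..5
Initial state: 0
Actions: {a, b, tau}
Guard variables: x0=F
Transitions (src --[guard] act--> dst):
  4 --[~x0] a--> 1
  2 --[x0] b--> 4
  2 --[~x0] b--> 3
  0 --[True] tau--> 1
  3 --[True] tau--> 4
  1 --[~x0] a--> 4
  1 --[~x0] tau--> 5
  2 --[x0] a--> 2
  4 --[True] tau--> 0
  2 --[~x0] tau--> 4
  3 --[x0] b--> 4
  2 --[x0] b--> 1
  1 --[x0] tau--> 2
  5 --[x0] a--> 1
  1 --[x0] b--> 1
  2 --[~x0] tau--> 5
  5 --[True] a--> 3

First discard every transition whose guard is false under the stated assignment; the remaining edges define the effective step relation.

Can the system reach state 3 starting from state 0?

After dropping false guards: 10 live edges.
L0 = {0}
L1 = {1}  total {0,1}
L2 = {4,5}  total {0,1,4,5}
L3 = {3}  total {0,1,3,4,5}
Reachable = {0,1,3,4,5}
Path to 3: tau·tau·a

Answer: REACHABLE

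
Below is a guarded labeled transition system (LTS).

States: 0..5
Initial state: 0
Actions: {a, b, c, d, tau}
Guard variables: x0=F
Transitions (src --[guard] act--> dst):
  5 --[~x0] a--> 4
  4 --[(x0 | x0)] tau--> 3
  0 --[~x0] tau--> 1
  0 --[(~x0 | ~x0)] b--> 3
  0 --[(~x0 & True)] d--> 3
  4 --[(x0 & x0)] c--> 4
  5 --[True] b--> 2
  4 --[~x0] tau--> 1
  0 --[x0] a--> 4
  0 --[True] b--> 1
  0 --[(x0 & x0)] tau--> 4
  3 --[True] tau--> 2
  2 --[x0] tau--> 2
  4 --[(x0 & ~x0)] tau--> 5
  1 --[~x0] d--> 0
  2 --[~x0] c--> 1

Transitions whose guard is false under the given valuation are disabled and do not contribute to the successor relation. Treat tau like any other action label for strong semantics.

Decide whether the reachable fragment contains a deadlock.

Reachable = {0,1,2,3}
  0: b→1  b→3  d→3  tau→1  [4 exit(s)]
  1: d→0  [1 exit(s)]
  2: c→1  [1 exit(s)]
  3: tau→2  [1 exit(s)]

Answer: DEADLOCK-FREE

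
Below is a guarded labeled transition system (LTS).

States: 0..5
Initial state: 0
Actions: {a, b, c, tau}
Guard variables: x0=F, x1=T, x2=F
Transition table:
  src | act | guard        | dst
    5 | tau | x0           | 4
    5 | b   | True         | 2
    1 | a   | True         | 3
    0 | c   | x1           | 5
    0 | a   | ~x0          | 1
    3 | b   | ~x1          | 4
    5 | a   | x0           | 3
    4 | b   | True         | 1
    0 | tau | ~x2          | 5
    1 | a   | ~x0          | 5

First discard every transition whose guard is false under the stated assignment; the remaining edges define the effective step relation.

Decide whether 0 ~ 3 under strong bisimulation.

Answer: NOT BISIMILAR

Trace:
Refine partition for ~:
  round 0: {{0,1,2,3,4,5}}
  round 1: {{0},{1},{2,3},{4,5}}
  round 2: {{0},{1},{2,3},{4},{5}}
5 equivalence class(es) (converged in 3)
0∈{0}, 3∈{2,3}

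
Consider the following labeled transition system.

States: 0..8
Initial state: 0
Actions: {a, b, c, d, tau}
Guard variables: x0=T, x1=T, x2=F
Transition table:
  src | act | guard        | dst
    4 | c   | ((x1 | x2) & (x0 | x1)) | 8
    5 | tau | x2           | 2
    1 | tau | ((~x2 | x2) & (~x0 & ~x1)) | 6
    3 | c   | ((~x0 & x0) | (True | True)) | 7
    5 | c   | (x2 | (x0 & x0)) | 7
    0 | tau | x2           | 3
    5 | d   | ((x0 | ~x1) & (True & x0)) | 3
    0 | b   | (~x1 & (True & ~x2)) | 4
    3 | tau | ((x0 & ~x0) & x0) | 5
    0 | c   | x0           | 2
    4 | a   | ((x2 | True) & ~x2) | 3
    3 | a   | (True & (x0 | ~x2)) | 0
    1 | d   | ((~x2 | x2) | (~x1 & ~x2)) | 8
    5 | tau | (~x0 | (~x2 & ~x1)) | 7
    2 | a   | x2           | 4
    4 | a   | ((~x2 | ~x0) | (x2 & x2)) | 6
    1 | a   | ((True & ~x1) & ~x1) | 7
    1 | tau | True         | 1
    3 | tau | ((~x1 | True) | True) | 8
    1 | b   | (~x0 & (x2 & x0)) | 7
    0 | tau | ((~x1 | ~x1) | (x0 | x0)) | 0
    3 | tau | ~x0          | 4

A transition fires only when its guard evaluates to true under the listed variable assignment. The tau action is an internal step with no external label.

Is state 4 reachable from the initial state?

After dropping false guards: 12 live edges.
L0 = {0}
L1 = {2}  cumulative {0,2}
Reach set: {0,2}

Answer: UNREACHABLE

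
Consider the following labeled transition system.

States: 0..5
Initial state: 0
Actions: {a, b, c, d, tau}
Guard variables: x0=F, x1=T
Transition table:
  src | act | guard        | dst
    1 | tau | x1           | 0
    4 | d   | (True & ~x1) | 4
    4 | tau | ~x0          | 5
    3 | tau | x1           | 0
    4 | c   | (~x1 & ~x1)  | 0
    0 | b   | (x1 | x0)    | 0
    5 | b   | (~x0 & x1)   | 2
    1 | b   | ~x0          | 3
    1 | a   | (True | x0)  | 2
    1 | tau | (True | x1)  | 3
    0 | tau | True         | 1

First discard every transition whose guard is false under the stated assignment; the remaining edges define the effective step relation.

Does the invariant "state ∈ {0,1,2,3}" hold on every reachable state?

Answer: INVARIANT HOLDS

Analysis:
Safe = {0,1,2,3}
Reachable = {0,1,2,3}
  0: safe
  1: safe
  2: safe
  3: safe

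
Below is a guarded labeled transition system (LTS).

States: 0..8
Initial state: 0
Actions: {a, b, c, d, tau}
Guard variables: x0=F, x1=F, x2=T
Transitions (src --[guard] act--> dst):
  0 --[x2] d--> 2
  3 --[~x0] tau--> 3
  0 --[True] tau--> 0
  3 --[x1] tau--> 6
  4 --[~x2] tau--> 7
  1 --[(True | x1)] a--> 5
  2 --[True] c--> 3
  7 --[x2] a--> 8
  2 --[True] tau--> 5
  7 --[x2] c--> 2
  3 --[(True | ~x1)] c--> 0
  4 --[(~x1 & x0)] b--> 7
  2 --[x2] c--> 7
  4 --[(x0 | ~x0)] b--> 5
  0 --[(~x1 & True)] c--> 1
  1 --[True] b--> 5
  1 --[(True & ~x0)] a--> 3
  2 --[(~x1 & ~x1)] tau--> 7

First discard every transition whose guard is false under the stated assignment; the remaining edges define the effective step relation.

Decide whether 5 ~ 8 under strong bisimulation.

Answer: BISIMILAR

Analysis:
Refine partition for ~:
  round 0: {{0,1,2,3,4,5,6,7,8}}
  round 1: {{0},{1},{2,3},{4},{5,6,8},{7}}
  round 2: {{0},{1},{2},{3},{4},{5,6,8},{7}}
stable after 3 split(s): 7 block(s)
class of 5: {5,6,8}; class of 8: {5,6,8}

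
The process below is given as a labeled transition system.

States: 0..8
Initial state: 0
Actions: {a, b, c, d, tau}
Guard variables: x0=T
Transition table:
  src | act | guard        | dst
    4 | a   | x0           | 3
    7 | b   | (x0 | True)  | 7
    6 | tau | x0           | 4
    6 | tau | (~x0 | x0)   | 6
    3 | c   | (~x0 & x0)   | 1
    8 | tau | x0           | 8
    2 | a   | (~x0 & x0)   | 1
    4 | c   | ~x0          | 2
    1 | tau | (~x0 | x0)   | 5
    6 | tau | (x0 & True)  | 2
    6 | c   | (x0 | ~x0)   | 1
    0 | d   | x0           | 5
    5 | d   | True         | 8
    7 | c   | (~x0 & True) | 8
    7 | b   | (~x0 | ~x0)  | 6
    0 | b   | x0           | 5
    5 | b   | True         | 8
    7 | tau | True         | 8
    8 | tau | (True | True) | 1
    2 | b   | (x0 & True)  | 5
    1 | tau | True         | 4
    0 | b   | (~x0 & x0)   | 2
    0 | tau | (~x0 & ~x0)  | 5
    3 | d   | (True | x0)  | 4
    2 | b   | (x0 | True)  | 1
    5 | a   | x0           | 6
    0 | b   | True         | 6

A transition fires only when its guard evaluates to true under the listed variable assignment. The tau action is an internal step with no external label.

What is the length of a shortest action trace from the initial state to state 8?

Answer: 2

Analysis:
BFS to 8:
  depth 0: {0}
  depth 1: {5,6}
  depth 2: {1,2,4,8}
depth(8)=2, e.g. b·b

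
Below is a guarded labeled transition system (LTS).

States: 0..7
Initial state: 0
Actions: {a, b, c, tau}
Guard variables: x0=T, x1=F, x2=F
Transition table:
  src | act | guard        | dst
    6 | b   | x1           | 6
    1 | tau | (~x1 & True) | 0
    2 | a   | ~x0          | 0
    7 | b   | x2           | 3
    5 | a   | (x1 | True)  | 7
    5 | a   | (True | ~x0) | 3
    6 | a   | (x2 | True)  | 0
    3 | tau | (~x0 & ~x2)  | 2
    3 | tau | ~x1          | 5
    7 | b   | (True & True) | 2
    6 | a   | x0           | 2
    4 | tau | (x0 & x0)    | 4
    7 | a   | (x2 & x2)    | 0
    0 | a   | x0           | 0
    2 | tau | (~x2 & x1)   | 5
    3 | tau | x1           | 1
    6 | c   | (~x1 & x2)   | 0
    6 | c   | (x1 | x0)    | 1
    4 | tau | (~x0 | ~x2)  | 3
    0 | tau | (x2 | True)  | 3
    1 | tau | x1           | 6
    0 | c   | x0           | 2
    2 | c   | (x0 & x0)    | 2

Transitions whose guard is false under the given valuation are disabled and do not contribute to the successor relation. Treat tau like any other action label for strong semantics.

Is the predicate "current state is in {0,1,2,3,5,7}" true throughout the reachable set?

Safe = {0,1,2,3,5,7}
R = {0,2,3,5,7}
  0: safe
  2: safe
  3: safe
  5: safe
  7: safe

Answer: INVARIANT HOLDS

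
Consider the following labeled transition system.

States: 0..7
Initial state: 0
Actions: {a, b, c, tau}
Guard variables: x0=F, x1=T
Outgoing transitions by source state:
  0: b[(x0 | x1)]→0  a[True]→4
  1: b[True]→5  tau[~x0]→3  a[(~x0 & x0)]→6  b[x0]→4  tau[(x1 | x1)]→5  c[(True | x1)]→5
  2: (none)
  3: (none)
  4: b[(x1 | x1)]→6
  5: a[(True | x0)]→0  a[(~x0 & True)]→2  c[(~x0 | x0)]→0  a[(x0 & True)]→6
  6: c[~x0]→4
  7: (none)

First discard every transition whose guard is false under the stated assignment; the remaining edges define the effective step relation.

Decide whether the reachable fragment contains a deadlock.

R = {0,4,6}
  0: a→4  b→0  [deg 2]
  4: b→6  [deg 1]
  6: c→4  [deg 1]

Answer: DEADLOCK-FREE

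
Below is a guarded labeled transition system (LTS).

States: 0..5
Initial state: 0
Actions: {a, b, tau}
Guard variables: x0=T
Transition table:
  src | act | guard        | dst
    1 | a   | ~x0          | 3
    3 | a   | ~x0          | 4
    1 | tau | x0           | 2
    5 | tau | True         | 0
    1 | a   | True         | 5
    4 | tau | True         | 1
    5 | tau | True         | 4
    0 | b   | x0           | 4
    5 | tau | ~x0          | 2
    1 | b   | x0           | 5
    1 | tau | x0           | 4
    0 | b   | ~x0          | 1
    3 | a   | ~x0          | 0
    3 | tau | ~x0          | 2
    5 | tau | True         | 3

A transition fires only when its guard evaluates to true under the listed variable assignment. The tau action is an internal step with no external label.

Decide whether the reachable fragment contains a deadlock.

Reachable = {0,1,2,3,4,5}
  0: b→4  [1 out]
  1: a→5  b→5  tau→2  tau→4  [4 out]
  2: ∅  [STUCK]
  3: ∅  [STUCK]
  4: tau→1  [1 out]
  5: tau→0  tau→3  tau→4  [3 out]
Path to 2: b·tau·tau

Answer: DEADLOCK at state 2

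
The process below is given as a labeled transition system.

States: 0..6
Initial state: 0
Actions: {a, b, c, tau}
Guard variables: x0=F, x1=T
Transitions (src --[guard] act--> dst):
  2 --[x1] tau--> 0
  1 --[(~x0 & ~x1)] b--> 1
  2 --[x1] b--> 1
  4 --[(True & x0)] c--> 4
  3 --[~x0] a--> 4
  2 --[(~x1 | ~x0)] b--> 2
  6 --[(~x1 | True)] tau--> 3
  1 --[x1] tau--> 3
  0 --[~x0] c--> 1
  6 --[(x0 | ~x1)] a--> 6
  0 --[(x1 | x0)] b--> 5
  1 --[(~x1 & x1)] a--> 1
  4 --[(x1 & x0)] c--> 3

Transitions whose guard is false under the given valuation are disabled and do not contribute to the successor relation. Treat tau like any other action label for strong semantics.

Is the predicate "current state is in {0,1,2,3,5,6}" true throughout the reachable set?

Allowed set {0,1,2,3,5,6}
Reach set: {0,1,3,4,5}
  0: ok
  1: ok
  3: ok
  4: outside
  5: ok
reach 4 via c·tau·a — violates

Answer: INVARIANT VIOLATED at state 4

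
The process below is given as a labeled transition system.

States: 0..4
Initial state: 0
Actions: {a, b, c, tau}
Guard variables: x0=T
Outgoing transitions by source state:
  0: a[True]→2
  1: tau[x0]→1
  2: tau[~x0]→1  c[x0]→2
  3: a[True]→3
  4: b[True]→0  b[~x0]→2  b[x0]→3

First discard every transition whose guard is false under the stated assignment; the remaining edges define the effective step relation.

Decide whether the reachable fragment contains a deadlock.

R = {0,2}
  0: a→2  [1 exit(s)]
  2: c→2  [1 exit(s)]

Answer: DEADLOCK-FREE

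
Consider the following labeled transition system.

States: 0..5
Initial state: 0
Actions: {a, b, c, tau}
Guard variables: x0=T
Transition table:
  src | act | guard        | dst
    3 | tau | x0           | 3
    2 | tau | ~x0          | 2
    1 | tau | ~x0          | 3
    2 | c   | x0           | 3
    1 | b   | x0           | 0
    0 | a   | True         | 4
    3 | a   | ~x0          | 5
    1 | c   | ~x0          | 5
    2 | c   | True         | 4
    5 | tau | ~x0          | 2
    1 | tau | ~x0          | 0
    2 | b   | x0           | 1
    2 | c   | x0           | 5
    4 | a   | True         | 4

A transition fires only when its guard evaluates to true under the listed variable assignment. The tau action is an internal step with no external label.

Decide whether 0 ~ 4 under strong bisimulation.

Answer: BISIMILAR

Working:
Refine partition for ~:
  π0 = {{0,1,2,3,4,5}}
  π1 = {{0,4},{1},{2},{3},{5}}
Fixed point at round 2; 5 class(es).
0∈{0,4}, 4∈{0,4}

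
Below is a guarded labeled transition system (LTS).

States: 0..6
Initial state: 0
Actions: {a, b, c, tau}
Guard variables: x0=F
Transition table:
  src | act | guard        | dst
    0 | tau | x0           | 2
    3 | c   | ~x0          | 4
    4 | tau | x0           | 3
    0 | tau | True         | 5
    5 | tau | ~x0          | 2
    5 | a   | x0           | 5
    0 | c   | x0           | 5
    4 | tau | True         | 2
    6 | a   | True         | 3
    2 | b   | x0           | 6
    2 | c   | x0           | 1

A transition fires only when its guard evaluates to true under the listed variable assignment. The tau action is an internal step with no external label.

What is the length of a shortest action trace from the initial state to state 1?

Answer: UNREACHABLE

Trace:
BFS to 1:
  L0 = {0}
  L1 = {5}
  L2 = {2}
1 never appears.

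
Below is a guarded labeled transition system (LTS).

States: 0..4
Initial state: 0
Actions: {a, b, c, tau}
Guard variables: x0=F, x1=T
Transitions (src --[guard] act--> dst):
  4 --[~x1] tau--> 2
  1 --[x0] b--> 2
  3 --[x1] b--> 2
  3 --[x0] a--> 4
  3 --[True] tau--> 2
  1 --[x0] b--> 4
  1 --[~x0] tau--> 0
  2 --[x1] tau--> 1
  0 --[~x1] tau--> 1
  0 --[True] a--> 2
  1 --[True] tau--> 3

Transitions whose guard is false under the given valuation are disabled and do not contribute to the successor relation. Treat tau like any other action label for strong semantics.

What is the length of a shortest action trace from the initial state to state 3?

Breadth-first toward 3:
  depth 0: {0}
  depth 1: {2}
  depth 2: {1}
  depth 3: {3}
3 enters at depth 3; path a·tau·tau

Answer: 3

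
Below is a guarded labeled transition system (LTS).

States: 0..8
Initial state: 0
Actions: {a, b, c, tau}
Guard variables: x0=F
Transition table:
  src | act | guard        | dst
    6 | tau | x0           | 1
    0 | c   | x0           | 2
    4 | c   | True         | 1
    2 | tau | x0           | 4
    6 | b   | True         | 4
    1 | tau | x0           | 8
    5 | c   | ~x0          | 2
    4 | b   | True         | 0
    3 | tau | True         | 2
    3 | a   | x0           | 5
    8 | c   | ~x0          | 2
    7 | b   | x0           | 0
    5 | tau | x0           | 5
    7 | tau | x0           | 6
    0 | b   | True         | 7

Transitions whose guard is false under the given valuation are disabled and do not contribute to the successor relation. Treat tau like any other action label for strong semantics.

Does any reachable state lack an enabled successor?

Answer: DEADLOCK at state 7

Working:
Reachable = {0,7}
  0: b→7  [1 exit(s)]
  7: ∅  [deadlock]
trace reaching 7: b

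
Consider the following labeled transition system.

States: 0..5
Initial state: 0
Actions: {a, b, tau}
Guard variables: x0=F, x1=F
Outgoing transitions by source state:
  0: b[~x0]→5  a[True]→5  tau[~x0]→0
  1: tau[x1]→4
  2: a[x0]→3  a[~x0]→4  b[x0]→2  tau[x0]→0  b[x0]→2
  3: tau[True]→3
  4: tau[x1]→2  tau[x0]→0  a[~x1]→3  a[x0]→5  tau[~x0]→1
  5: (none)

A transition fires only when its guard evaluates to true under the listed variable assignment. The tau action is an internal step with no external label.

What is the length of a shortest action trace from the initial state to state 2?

Answer: UNREACHABLE

Trace:
BFS to 2:
  depth 0: {0}
  depth 1: {5}
2 never appears.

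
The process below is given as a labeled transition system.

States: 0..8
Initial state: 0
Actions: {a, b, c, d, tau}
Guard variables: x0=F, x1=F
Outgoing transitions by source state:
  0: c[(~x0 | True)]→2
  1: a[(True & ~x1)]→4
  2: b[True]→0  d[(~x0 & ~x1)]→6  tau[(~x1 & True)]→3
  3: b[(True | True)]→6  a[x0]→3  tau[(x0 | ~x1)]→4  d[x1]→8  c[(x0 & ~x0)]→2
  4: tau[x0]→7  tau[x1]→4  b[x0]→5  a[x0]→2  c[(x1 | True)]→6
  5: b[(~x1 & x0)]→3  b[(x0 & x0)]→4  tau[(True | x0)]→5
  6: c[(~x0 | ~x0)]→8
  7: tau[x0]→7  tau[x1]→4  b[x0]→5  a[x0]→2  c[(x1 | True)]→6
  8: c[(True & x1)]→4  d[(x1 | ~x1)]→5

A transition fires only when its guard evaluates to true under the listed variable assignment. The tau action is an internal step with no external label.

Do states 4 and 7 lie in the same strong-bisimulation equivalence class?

Answer: BISIMILAR

Working:
Bisimulation quotient by refinement:
  round 0: {{0,1,2,3,4,5,6,7,8}}
  round 1: {{0,4,6,7},{1},{2},{3},{5},{8}}
  round 2: {{0},{1},{2},{3},{4,7},{5},{6},{8}}
stable after 3 split(s): 8 block(s)
4∈{4,7}, 7∈{4,7}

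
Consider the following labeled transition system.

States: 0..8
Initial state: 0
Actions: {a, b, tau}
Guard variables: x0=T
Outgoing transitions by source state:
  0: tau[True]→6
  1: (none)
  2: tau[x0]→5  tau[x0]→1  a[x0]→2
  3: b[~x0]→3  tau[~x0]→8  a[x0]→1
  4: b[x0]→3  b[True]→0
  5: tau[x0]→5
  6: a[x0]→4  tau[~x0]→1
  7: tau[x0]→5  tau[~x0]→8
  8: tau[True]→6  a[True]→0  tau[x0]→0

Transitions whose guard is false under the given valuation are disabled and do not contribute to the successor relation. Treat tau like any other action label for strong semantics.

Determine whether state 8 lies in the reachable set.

After dropping false guards: 13 live edges.
Layer 0: {0}
Layer 1: {6}  cumulative {0,6}
Layer 2: {4}  cumulative {0,4,6}
Layer 3: {3}  cumulative {0,3,4,6}
Layer 4: {1}  cumulative {0,1,3,4,6}
Reachable = {0,1,3,4,6}

Answer: UNREACHABLE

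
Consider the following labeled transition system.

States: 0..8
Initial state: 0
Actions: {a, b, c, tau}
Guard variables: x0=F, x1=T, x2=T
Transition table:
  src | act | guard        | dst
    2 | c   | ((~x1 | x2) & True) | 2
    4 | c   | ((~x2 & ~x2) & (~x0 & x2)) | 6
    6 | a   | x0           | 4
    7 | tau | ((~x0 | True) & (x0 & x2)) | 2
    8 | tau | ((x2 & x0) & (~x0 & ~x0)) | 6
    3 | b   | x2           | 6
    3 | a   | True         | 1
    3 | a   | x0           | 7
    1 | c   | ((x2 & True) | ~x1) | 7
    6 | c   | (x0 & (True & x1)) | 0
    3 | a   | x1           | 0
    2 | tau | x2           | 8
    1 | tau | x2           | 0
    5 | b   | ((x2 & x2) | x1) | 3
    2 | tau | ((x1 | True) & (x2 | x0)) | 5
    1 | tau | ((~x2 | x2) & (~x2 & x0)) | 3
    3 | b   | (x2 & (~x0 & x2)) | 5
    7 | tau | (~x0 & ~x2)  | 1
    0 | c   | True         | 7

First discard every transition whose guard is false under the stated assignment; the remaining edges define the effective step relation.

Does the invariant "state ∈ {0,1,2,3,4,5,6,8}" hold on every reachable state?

Answer: INVARIANT VIOLATED at state 7

Working:
Allowed set {0,1,2,3,4,5,6,8}
Reach set: {0,7}
  0: ok
  7: ✗ unsafe
reach 7 via c — violates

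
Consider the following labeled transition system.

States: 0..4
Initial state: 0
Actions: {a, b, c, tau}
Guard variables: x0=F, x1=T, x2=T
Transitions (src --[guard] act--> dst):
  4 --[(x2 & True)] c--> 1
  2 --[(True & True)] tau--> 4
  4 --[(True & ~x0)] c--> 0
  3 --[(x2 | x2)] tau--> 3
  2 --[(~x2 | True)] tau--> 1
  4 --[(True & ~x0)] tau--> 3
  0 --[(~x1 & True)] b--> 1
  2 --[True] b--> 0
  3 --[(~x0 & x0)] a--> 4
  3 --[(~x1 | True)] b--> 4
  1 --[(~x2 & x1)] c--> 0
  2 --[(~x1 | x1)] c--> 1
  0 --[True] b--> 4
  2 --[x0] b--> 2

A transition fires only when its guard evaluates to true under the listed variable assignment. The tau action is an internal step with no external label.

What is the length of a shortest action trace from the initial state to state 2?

Answer: UNREACHABLE

Working:
Breadth-first toward 2:
  Layer 0: {0}
  Layer 1: {4}
  Layer 2: {1,3}
2 never appears.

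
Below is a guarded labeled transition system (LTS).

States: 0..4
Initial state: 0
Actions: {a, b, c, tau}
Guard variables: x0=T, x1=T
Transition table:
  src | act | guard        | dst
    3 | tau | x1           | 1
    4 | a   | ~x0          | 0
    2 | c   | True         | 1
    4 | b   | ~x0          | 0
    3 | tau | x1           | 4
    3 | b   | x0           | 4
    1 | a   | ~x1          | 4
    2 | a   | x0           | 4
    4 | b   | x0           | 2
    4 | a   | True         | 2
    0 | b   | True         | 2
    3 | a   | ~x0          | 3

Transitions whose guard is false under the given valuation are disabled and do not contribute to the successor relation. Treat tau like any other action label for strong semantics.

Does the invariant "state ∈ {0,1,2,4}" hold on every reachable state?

Inv-set: {0,1,2,4}
R = {0,1,2,4}
  0: safe
  1: safe
  2: safe
  4: safe

Answer: INVARIANT HOLDS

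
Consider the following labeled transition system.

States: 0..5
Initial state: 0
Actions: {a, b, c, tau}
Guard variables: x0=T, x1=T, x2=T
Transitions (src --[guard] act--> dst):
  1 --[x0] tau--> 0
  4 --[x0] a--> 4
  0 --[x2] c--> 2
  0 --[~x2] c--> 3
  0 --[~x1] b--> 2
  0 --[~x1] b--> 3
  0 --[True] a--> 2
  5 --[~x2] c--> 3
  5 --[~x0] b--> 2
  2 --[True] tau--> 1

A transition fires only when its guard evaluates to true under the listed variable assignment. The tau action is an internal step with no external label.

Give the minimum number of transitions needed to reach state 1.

Answer: 2

Analysis:
Layered search for 1:
  Layer 0: {0}
  Layer 1: {2}
  Layer 2: {1}
depth(1)=2, e.g. a·tau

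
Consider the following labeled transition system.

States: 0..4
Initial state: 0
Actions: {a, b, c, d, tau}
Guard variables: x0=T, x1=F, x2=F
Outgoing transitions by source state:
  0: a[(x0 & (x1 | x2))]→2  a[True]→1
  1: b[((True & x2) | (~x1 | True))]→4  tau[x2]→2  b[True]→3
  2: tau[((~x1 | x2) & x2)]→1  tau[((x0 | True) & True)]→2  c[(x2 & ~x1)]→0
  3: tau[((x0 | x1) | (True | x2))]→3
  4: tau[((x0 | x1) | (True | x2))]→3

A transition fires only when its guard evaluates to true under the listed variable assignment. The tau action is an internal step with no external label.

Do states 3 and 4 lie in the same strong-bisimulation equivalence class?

Answer: BISIMILAR

Working:
Refine partition for ~:
  π0 = {{0,1,2,3,4}}
  π1 = {{0},{1},{2,3,4}}
Fixed point at round 2; 3 class(es).
[3]={2,3,4}  [4]={2,3,4}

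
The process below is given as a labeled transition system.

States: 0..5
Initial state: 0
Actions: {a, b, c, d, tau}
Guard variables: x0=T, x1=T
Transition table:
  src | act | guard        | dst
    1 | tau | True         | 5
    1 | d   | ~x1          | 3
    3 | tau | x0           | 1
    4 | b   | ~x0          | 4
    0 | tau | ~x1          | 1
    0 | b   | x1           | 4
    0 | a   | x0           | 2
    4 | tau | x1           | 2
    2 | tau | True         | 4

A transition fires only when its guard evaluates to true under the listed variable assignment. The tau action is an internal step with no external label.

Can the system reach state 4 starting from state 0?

Guard filter leaves 6 enabled edge(s).
Layer 0: {0}
Layer 1: {2,4}  cumulative {0,2,4}
Reach set: {0,2,4}
trace reaching 4: b

Answer: REACHABLE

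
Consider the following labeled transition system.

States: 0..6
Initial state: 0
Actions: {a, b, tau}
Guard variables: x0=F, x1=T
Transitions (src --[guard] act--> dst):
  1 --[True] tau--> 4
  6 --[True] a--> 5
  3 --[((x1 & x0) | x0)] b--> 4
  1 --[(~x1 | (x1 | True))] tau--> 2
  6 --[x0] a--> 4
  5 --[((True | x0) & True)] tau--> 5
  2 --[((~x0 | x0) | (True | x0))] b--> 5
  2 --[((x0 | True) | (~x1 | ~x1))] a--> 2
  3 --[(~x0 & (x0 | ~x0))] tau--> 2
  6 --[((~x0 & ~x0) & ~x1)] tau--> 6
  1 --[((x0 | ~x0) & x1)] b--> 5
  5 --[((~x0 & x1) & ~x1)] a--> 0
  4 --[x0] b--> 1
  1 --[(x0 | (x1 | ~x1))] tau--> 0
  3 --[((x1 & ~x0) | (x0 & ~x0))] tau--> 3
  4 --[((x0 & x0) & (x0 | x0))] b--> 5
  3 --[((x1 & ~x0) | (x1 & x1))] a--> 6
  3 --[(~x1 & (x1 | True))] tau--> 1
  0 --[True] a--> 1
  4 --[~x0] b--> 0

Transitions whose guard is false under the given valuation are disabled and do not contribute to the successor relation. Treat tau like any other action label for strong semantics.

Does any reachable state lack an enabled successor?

Reach set: {0,1,2,4,5}
  0: a→1  [1 out]
  1: b→5  tau→0  tau→2  tau→4  [4 out]
  2: a→2  b→5  [2 out]
  4: b→0  [1 out]
  5: tau→5  [1 out]

Answer: DEADLOCK-FREE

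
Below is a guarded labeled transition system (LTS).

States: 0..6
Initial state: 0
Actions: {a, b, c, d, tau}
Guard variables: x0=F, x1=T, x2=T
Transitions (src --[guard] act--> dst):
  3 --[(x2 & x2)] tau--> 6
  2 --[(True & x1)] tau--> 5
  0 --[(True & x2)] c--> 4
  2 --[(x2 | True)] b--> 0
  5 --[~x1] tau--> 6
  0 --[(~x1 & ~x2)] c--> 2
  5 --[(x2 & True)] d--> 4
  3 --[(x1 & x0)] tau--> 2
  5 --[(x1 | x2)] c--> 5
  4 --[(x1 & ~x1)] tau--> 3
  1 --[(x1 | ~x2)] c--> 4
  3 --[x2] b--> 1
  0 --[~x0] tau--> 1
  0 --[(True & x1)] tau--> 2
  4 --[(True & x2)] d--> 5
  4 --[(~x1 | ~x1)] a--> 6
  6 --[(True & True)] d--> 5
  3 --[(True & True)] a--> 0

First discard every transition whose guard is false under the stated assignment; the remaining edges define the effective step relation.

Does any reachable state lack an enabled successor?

Reachable = {0,1,2,4,5}
  0: c→4  tau→1  tau→2  [3 out]
  1: c→4  [1 out]
  2: b→0  tau→5  [2 out]
  4: d→5  [1 out]
  5: c→5  d→4  [2 out]

Answer: DEADLOCK-FREE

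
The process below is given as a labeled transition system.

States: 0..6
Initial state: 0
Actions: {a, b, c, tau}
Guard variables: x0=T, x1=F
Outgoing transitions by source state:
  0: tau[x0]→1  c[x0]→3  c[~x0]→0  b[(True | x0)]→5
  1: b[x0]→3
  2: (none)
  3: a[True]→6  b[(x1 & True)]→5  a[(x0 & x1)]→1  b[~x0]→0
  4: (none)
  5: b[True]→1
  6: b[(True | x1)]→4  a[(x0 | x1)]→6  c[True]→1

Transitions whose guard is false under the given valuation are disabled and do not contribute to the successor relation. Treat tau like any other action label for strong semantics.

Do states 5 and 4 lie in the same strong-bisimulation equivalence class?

Answer: NOT BISIMILAR

Analysis:
Refine partition for ~:
  π0 = {{0,1,2,3,4,5,6}}
  π1 = {{0},{1,5},{2,4},{3},{6}}
  π2 = {{0},{1},{2,4},{3},{5},{6}}
6 equivalence class(es) (converged in 3)
class of 5: {5}; class of 4: {2,4}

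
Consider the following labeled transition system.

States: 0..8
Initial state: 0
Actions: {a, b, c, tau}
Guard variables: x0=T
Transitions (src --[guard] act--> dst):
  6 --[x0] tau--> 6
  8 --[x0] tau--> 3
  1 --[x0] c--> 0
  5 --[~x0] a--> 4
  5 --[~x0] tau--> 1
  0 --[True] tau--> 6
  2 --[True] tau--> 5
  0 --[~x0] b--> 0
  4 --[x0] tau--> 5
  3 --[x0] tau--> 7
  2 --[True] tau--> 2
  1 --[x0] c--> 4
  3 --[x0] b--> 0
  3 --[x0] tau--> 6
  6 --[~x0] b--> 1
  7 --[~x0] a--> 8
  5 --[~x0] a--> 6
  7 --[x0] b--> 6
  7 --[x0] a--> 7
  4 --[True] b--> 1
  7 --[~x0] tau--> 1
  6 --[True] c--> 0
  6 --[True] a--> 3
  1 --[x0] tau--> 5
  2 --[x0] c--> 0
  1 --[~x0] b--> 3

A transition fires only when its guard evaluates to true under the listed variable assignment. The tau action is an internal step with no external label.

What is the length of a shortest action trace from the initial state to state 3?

Answer: 2

Working:
Layered search for 3:
  depth 0: {0}
  depth 1: {6}
  depth 2: {3}
first hit 3 at d=2 via tau·a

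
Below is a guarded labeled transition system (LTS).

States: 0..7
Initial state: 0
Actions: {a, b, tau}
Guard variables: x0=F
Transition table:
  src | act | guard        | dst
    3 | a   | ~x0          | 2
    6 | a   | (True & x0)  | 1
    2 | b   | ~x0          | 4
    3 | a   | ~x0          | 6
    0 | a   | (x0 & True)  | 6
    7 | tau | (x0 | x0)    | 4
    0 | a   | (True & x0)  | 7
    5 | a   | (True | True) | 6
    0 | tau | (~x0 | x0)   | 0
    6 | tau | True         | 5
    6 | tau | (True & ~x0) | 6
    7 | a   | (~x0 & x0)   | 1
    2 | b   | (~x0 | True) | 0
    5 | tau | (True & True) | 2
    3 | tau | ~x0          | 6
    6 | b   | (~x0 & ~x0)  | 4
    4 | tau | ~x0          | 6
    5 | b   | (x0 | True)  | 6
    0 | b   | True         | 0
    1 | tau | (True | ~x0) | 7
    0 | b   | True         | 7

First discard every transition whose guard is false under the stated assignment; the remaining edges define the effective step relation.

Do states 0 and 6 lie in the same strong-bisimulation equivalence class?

Answer: NOT BISIMILAR

Trace:
Refine partition for ~:
  π0 = {{0,1,2,3,4,5,6,7}}
  π1 = {{0,6},{1,4},{2},{3},{5},{7}}
  π2 = {{0},{1},{2},{3},{4},{5},{6},{7}}
Fixed point at round 3; 8 class(es).
[0]={0}  [6]={6}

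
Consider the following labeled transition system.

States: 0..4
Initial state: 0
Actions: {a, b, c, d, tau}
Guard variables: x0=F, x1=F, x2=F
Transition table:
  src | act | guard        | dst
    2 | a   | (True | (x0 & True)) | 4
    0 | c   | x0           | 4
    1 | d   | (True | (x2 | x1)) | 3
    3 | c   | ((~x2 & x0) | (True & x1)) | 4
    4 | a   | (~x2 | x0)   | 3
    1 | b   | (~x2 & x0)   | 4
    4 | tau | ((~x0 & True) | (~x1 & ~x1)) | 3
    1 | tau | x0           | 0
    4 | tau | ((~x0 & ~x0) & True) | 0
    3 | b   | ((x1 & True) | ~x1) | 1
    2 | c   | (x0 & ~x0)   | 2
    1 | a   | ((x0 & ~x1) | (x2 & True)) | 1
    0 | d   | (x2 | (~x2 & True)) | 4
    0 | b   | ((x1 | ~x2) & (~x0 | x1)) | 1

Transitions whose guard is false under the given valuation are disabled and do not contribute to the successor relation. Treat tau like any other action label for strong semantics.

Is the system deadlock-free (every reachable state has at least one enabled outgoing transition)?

Answer: DEADLOCK-FREE

Trace:
Reach set: {0,1,3,4}
  0: b→1  d→4  [2 exit(s)]
  1: d→3  [1 exit(s)]
  3: b→1  [1 exit(s)]
  4: a→3  tau→0  tau→3  [3 exit(s)]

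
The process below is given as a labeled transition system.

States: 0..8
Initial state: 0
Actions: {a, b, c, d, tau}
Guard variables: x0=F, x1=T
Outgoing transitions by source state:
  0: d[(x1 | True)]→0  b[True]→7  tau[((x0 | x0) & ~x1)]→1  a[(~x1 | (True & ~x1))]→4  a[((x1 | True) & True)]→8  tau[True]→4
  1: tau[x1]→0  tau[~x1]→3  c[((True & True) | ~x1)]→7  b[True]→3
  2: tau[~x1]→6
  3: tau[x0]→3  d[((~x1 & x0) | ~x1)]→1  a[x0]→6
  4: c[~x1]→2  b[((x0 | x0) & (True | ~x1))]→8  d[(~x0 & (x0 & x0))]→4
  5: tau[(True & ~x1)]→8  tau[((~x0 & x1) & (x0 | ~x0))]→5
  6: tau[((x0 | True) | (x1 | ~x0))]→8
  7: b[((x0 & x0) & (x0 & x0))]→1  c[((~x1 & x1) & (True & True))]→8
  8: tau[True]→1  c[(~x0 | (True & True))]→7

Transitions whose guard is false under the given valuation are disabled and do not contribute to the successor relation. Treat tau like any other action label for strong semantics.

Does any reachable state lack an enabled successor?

Answer: DEADLOCK at state 3

Analysis:
Reach set: {0,1,3,4,7,8}
  0: a→8  b→7  d→0  tau→4  [4 exit(s)]
  1: b→3  c→7  tau→0  [3 exit(s)]
  3: ∅  [STUCK]
  4: ∅  [STUCK]
  7: ∅  [STUCK]
  8: c→7  tau→1  [2 exit(s)]
witness 3: a·tau·b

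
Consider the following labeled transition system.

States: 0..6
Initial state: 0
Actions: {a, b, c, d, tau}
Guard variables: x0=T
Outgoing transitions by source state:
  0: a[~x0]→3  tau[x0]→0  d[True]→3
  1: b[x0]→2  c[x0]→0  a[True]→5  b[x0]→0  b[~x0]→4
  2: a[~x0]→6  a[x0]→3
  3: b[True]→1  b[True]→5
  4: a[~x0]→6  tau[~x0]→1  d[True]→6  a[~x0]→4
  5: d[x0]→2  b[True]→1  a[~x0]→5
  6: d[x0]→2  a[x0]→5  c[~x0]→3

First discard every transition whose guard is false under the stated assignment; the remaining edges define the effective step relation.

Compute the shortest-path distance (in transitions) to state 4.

Answer: UNREACHABLE

Trace:
Breadth-first toward 4:
  Layer 0: {0}
  Layer 1: {3}
  Layer 2: {1,5}
  Layer 3: {2}
4 never appears.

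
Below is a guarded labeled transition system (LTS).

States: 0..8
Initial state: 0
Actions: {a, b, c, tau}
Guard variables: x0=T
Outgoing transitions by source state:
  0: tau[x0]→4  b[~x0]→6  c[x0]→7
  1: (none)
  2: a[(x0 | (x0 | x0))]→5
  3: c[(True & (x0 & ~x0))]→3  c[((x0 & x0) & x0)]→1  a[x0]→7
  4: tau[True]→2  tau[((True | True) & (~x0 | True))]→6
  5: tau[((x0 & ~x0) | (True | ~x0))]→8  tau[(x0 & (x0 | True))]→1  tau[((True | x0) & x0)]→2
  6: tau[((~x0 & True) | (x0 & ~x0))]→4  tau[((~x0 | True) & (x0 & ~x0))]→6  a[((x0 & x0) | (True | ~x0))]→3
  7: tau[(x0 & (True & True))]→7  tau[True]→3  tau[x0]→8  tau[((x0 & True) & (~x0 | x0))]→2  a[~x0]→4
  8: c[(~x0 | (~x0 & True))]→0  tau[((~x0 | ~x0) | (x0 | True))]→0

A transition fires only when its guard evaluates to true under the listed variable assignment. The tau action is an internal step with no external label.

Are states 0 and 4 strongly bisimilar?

Answer: NOT BISIMILAR

Trace:
Compute ~ classes (split until stable):
  P[0] = {{0,1,2,3,4,5,6,7,8}}
  P[1] = {{0},{1},{2,6},{3},{4,5,7,8}}
  P[2] = {{0},{1},{2},{3},{4},{5},{6},{7},{8}}
Fixed point at round 3; 9 class(es).
0∈{0}, 4∈{4}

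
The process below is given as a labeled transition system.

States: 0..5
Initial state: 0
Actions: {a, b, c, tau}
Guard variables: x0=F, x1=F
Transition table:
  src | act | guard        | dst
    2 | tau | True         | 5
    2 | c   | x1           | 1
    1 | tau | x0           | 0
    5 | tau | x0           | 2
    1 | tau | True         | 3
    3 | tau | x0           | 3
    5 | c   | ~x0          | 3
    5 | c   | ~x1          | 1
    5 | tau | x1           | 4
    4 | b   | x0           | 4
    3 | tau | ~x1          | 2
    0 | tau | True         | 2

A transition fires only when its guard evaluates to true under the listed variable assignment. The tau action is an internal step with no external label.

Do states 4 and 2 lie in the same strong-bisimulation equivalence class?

Bisimulation quotient by refinement:
  round 0: {{0,1,2,3,4,5}}
  round 1: {{0,1,2,3},{4},{5}}
  round 2: {{0,1,3},{2},{4},{5}}
  round 3: {{0,3},{1},{2},{4},{5}}
stable after 4 split(s): 5 block(s)
4∈{4}, 2∈{2}

Answer: NOT BISIMILAR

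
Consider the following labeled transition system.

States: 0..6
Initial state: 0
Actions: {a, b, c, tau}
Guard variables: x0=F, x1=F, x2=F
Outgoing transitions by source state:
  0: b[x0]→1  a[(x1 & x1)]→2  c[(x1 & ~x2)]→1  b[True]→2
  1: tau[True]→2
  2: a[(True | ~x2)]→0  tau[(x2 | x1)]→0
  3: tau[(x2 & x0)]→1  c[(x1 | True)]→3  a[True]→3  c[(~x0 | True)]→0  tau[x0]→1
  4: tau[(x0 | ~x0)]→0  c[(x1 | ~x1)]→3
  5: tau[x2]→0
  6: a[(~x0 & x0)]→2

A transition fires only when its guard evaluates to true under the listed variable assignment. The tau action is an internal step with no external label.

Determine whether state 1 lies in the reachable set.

Answer: UNREACHABLE

Analysis:
After dropping false guards: 8 live edges.
depth 0: {0}
depth 1: {2}  cumulative {0,2}
Reach set: {0,2}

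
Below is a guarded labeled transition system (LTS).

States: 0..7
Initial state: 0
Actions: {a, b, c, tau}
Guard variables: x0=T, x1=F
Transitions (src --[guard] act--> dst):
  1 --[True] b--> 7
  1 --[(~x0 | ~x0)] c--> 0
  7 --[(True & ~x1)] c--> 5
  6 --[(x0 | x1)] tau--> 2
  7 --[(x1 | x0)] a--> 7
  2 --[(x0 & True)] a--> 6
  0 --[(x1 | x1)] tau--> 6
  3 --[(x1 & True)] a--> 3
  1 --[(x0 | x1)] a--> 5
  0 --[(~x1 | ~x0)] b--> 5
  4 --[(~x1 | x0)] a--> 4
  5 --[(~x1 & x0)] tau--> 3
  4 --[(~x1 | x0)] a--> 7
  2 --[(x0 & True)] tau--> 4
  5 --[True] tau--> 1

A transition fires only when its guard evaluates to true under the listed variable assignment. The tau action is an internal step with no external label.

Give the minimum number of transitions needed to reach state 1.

Answer: 2

Trace:
Layered search for 1:
  Layer 0: {0}
  Layer 1: {5}
  Layer 2: {1,3}
depth(1)=2, e.g. b·tau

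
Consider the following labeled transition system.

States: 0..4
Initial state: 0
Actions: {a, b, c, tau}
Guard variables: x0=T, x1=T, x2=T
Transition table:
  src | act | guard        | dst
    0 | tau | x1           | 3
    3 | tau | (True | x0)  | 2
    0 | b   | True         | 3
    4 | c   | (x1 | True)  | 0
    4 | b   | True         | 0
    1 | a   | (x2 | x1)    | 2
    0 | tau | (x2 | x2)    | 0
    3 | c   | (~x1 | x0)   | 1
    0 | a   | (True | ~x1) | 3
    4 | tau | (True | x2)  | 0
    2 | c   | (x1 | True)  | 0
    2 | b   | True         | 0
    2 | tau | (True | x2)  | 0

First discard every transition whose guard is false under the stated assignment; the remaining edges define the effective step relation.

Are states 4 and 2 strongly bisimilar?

Answer: BISIMILAR

Analysis:
Refine partition for ~:
  round 0: {{0,1,2,3,4}}
  round 1: {{0},{1},{2,4},{3}}
4 equivalence class(es) (converged in 2)
[4]={2,4}  [2]={2,4}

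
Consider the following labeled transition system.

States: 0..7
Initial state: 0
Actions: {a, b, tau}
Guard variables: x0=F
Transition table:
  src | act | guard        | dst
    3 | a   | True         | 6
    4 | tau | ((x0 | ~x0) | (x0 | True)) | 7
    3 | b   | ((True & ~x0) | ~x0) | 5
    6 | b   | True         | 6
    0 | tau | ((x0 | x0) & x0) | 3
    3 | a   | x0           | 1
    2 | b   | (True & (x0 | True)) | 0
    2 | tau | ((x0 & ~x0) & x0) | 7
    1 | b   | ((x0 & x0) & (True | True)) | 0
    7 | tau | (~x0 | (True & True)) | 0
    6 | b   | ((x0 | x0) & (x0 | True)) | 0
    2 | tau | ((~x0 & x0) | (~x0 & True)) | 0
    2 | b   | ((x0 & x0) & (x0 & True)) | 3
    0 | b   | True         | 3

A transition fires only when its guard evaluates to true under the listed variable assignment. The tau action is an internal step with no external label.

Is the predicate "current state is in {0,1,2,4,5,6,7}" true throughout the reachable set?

Answer: INVARIANT VIOLATED at state 3

Trace:
Inv-set: {0,1,2,4,5,6,7}
Reach set: {0,3,5,6}
  0: ok
  3: VIOLATES
  5: ok
  6: ok
witness against invariant: b → 3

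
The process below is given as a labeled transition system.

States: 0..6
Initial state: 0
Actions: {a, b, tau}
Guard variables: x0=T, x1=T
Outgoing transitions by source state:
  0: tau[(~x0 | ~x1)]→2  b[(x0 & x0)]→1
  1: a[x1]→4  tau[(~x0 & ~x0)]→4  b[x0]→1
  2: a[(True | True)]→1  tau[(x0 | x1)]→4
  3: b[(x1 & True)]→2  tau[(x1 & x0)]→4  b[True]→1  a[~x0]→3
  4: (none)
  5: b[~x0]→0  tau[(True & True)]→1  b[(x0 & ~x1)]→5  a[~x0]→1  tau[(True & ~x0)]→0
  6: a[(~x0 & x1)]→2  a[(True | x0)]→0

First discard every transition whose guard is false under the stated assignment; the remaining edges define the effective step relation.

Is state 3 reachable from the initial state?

Answer: UNREACHABLE

Analysis:
Guard filter leaves 10 enabled edge(s).
Layer 0: {0}
Layer 1: {1}  total {0,1}
Layer 2: {4}  total {0,1,4}
Reachable = {0,1,4}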